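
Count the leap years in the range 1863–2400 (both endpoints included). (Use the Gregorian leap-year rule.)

131

Multiples of 4 in [1863,2400]: 135.
Of those, multiples of 100: 6 (not leap unless ÷400).
Multiples of 400: 2.
Leap years = 135 − 6 + 2 = 131.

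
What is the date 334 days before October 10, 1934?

−10 → Sep 30, 1934 (end of Sep, 30 days; 324 left).
−30 → Aug 31, 1934 (end of Aug, 31 days; 294 left).
−31 → Jul 31, 1934 (end of Jul, 31 days; 263 left).
−31 → Jun 30, 1934 (end of Jun, 30 days; 232 left).
−30 → May 31, 1934 (end of May, 31 days; 202 left).
−31 → Apr 30, 1934 (end of Apr, 30 days; 171 left).
−30 → Mar 31, 1934 (end of Mar, 31 days; 141 left).
−31 → Feb 28, 1934 (end of Feb, 28 days; 110 left).
−28 → Jan 31, 1934 (end of Jan, 31 days; 82 left).
−31 → Dec 31, 1933 (end of Dec, 31 days; 51 left).
−31 → Nov 30, 1933 (end of Nov, 30 days; 20 left).
−20 → Nov 10, 1933.

November 10, 1933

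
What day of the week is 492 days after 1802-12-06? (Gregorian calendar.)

Dec 6, 1802 is a Monday.
492 mod 7 = 2, so 492 days after a Monday is Monday + 2 = Wednesday.

Wednesday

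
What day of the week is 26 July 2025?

Doomsday rule: the anchor day for the 2000s is Tuesday. For year 25: 25÷12 = 2 r 1, and 1÷4 = 0, so 2+1+0 = 3.
Tuesday + 3 ≡ Friday — that's 2025's doomsday.
In July the doomsday date is Jul 11.
Jul 26 is 15 days after Jul 11; 15 mod 7 = 1, so Friday + 1 = Saturday.

Saturday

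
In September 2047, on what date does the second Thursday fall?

September 12, 2047

September 1, 2047 is a Sunday.
The first Thursday is therefore September 5 (4 days later).
The second Thursday is 5 + 1×7 = September 12.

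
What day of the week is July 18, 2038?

Sunday

January 1, 2038 is a Friday.
Jan 1, 2038 → Feb 1, 2038: 31 days (January has 31).
Feb 1, 2038 → Mar 1, 2038: 28 days (February has 28).
Mar 1, 2038 → Apr 1, 2038: 31 days (March has 31).
Apr 1, 2038 → May 1, 2038: 30 days (April has 30).
May 1, 2038 → Jun 1, 2038: 31 days (May has 31).
Jun 1, 2038 → Jul 1, 2038: 30 days (June has 30).
Jul 1, 2038 → Jul 18, 2038: 17 days.
Total: 198 days.
198 mod 7 = 2, so Friday + 2 = Sunday.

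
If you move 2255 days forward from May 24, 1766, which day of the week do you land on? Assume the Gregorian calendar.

Sunday

First find the weekday of May 24, 1766. Doomsday rule: the anchor day for the 1700s is Sunday. For year 66: 66÷12 = 5 r 6, and 6÷4 = 1, so 5+6+1 = 12.
Sunday + 12 ≡ Friday — that's 1766's doomsday.
In May the doomsday date is May 9.
May 24 is 15 days after May 9; 15 mod 7 = 1, so Friday + 1 = Saturday.
2255 mod 7 = 1, so 2255 days after a Saturday is Saturday + 1 = Sunday.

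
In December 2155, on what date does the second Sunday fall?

December 1, 2155 is a Monday.
The first Sunday is therefore December 7 (6 days later).
The second Sunday is 7 + 1×7 = December 14.

December 14, 2155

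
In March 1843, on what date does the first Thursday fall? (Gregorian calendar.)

March 1, 1843 is a Wednesday.
The first Thursday is therefore March 2 (1 days later).

March 2, 1843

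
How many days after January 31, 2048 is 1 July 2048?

152

Jan 31, 2048 → Feb 29, 2048: 29 days (January has 31).
Feb 29, 2048 → Mar 29, 2048: 29 days (February has 29).
Mar 29, 2048 → Apr 29, 2048: 31 days (March has 31).
Apr 29, 2048 → May 29, 2048: 30 days (April has 30).
May 29, 2048 → Jun 29, 2048: 31 days (May has 31).
Jun 29, 2048 → Jul 1, 2048: 2 days.
Total: 152 days.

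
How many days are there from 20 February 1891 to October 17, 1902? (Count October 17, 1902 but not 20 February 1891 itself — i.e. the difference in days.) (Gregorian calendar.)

Feb 20, 1891 → Feb 20, 1892: 365 days.
Feb 20, 1892 → Feb 20, 1893: 366 days (Feb 29, 1892 is in that span).
Feb 20, 1893 → Feb 20, 1894: 365 days.
Feb 20, 1894 → Feb 20, 1895: 365 days.
Feb 20, 1895 → Feb 20, 1896: 365 days.
Feb 20, 1896 → Feb 20, 1897: 366 days (Feb 29, 1896 is in that span).
Feb 20, 1897 → Feb 20, 1898: 365 days.
Feb 20, 1898 → Feb 20, 1899: 365 days.
Feb 20, 1899 → Feb 20, 1900: 365 days.
Feb 20, 1900 → Feb 20, 1901: 365 days.
Feb 20, 1901 → Feb 20, 1902: 365 days.
Feb 20, 1902 → Mar 20, 1902: 28 days (February has 28).
Mar 20, 1902 → Apr 20, 1902: 31 days (March has 31).
Apr 20, 1902 → May 20, 1902: 30 days (April has 30).
May 20, 1902 → Jun 20, 1902: 31 days (May has 31).
Jun 20, 1902 → Jul 20, 1902: 30 days (June has 30).
Jul 20, 1902 → Aug 20, 1902: 31 days (July has 31).
Aug 20, 1902 → Sep 20, 1902: 31 days (August has 31).
Sep 20, 1902 → Oct 17, 1902: 27 days.
Total: 4256 days.

4256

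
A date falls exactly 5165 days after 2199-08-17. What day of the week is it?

Friday

First find the weekday of Aug 17, 2199. Doomsday rule: the anchor day for the 2100s is Sunday. For year 99: 99÷12 = 8 r 3, and 3÷4 = 0, so 8+3+0 = 11.
Sunday + 11 ≡ Thursday — that's 2199's doomsday.
In August the doomsday date is Aug 8.
Aug 17 is 9 days after Aug 8; 9 mod 7 = 2, so Thursday + 2 = Saturday.
5165 mod 7 = 6, so 5165 days after a Saturday is Saturday + 6 = Friday.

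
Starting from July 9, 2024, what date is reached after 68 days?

Jul has 31 days: +23 → Aug 1, 2024 (45 left).
Aug has 31 days: +31 → Sep 1, 2024 (14 left).
+14 → Sep 15, 2024.

September 15, 2024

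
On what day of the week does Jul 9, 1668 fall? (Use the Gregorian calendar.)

Monday

Doomsday rule: the anchor day for the 1600s is Tuesday. For year 68: 68÷12 = 5 r 8, and 8÷4 = 2, so 5+8+2 = 15.
Tuesday + 15 ≡ Wednesday — that's 1668's doomsday.
In July the doomsday date is Jul 11.
Jul 9 is 2 days before Jul 11; 2 mod 7 = 2, so Wednesday − 2 = Monday.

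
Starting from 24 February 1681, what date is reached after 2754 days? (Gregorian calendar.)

September 9, 1688

+365 (one year) → Feb 24, 1682 (2389 left).
+365 (one year) → Feb 24, 1683 (2024 left).
+365 (one year) → Feb 24, 1684 (1659 left).
+366 (one year; includes Feb 29, 1684) → Feb 24, 1685 (1293 left).
+365 (one year) → Feb 24, 1686 (928 left).
+365 (one year) → Feb 24, 1687 (563 left).
+365 (one year) → Feb 24, 1688 (198 left).
Feb has 29 days: +6 → Mar 1, 1688 (192 left).
Mar has 31 days: +31 → Apr 1, 1688 (161 left).
Apr has 30 days: +30 → May 1, 1688 (131 left).
May has 31 days: +31 → Jun 1, 1688 (100 left).
Jun has 30 days: +30 → Jul 1, 1688 (70 left).
Jul has 31 days: +31 → Aug 1, 1688 (39 left).
Aug has 31 days: +31 → Sep 1, 1688 (8 left).
+8 → Sep 9, 1688.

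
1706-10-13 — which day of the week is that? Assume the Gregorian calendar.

Wednesday

Doomsday rule: the anchor day for the 1700s is Sunday. For year 06: 6÷12 = 0 r 6, and 6÷4 = 1, so 0+6+1 = 7.
Sunday + 7 ≡ Sunday — that's 1706's doomsday.
In October the doomsday date is Oct 10.
Oct 13 is 3 days after Oct 10; 3 mod 7 = 3, so Sunday + 3 = Wednesday.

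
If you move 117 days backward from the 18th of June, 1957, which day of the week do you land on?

Thursday

First find the weekday of Jun 18, 1957. Doomsday rule: the anchor day for the 1900s is Wednesday. For year 57: 57÷12 = 4 r 9, and 9÷4 = 2, so 4+9+2 = 15.
Wednesday + 15 ≡ Thursday — that's 1957's doomsday.
In June the doomsday date is Jun 6.
Jun 18 is 12 days after Jun 6; 12 mod 7 = 5, so Thursday + 5 = Tuesday.
117 mod 7 = 5, so 117 days before a Tuesday is Tuesday − 5 = Thursday.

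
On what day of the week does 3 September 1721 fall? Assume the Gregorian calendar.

Doomsday rule: the anchor day for the 1700s is Sunday. For year 21: 21÷12 = 1 r 9, and 9÷4 = 2, so 1+9+2 = 12.
Sunday + 12 ≡ Friday — that's 1721's doomsday.
In September the doomsday date is Sep 5.
Sep 3 is 2 days before Sep 5; 2 mod 7 = 2, so Friday − 2 = Wednesday.

Wednesday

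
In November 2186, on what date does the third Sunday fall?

November 1, 2186 is a Wednesday.
The first Sunday is therefore November 5 (4 days later).
The third Sunday is 5 + 2×7 = November 19.

November 19, 2186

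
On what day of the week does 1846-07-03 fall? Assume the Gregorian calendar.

Friday

Doomsday rule: the anchor day for the 1800s is Friday. For year 46: 46÷12 = 3 r 10, and 10÷4 = 2, so 3+10+2 = 15.
Friday + 15 ≡ Saturday — that's 1846's doomsday.
In July the doomsday date is Jul 11.
Jul 3 is 8 days before Jul 11; 8 mod 7 = 1, so Saturday − 1 = Friday.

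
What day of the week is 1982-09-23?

Thursday

January 1, 1982 is a Friday.
Jan 1, 1982 → Feb 1, 1982: 31 days (January has 31).
Feb 1, 1982 → Mar 1, 1982: 28 days (February has 28).
Mar 1, 1982 → Apr 1, 1982: 31 days (March has 31).
Apr 1, 1982 → May 1, 1982: 30 days (April has 30).
May 1, 1982 → Jun 1, 1982: 31 days (May has 31).
Jun 1, 1982 → Jul 1, 1982: 30 days (June has 30).
Jul 1, 1982 → Aug 1, 1982: 31 days (July has 31).
Aug 1, 1982 → Sep 1, 1982: 31 days (August has 31).
Sep 1, 1982 → Sep 23, 1982: 22 days.
Total: 265 days.
265 mod 7 = 6, so Friday + 6 = Thursday.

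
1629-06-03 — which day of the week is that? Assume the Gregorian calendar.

Doomsday rule: the anchor day for the 1600s is Tuesday. For year 29: 29÷12 = 2 r 5, and 5÷4 = 1, so 2+5+1 = 8.
Tuesday + 8 ≡ Wednesday — that's 1629's doomsday.
In June the doomsday date is Jun 6.
Jun 3 is 3 days before Jun 6; 3 mod 7 = 3, so Wednesday − 3 = Sunday.

Sunday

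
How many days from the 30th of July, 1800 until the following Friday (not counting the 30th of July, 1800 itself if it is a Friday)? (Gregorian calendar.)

2

Jul 30, 1800 is a Wednesday.
From Wednesday to the next Friday is 2 days.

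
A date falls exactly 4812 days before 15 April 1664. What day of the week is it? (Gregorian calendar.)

Saturday

Apr 15, 1664 is a Tuesday.
4812 mod 7 = 3, so 4812 days before a Tuesday is Tuesday − 3 = Saturday.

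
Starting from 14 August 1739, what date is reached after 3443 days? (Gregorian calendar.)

+366 (one year; includes Feb 29, 1740) → Aug 14, 1740 (3077 left).
+365 (one year) → Aug 14, 1741 (2712 left).
+365 (one year) → Aug 14, 1742 (2347 left).
+365 (one year) → Aug 14, 1743 (1982 left).
+366 (one year; includes Feb 29, 1744) → Aug 14, 1744 (1616 left).
+365 (one year) → Aug 14, 1745 (1251 left).
+365 (one year) → Aug 14, 1746 (886 left).
+365 (one year) → Aug 14, 1747 (521 left).
+366 (one year; includes Feb 29, 1748) → Aug 14, 1748 (155 left).
Aug has 31 days: +18 → Sep 1, 1748 (137 left).
Sep has 30 days: +30 → Oct 1, 1748 (107 left).
Oct has 31 days: +31 → Nov 1, 1748 (76 left).
Nov has 30 days: +30 → Dec 1, 1748 (46 left).
Dec has 31 days: +31 → Jan 1, 1749 (15 left).
+15 → Jan 16, 1749.

January 16, 1749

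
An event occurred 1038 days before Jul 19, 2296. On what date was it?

−366 (one year; includes Feb 29, 2296) → Jul 19, 2295 (672 left).
−365 (one year) → Jul 19, 2294 (307 left).
−19 → Jun 30, 2294 (end of Jun, 30 days; 288 left).
−30 → May 31, 2294 (end of May, 31 days; 258 left).
−31 → Apr 30, 2294 (end of Apr, 30 days; 227 left).
−30 → Mar 31, 2294 (end of Mar, 31 days; 197 left).
−31 → Feb 28, 2294 (end of Feb, 28 days; 166 left).
−28 → Jan 31, 2294 (end of Jan, 31 days; 138 left).
−31 → Dec 31, 2293 (end of Dec, 31 days; 107 left).
−31 → Nov 30, 2293 (end of Nov, 30 days; 76 left).
−30 → Oct 31, 2293 (end of Oct, 31 days; 46 left).
−31 → Sep 30, 2293 (end of Sep, 30 days; 15 left).
−15 → Sep 15, 2293.

September 15, 2293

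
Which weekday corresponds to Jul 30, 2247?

Friday

Doomsday rule: the anchor day for the 2200s is Friday. For year 47: 47÷12 = 3 r 11, and 11÷4 = 2, so 3+11+2 = 16.
Friday + 16 ≡ Sunday — that's 2247's doomsday.
In July the doomsday date is Jul 11.
Jul 30 is 19 days after Jul 11; 19 mod 7 = 5, so Sunday + 5 = Friday.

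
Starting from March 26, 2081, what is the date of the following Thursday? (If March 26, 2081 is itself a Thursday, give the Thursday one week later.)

Mar 26, 2081 is a Wednesday.
From Wednesday to the next Thursday is 1 day.
Mar 26, 2081 + 1 = Mar 27, 2081.

March 27, 2081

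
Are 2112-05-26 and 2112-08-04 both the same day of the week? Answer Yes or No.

From May 26, 2112 to Aug 4, 2112 is 70 days.
70 mod 7 = 0, so they are the same weekday.
(May 26, 2112 is a Thursday; Aug 4, 2112 is a Thursday.)

Yes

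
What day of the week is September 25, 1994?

Sunday

Doomsday rule: the anchor day for the 1900s is Wednesday. For year 94: 94÷12 = 7 r 10, and 10÷4 = 2, so 7+10+2 = 19.
Wednesday + 19 ≡ Monday — that's 1994's doomsday.
In September the doomsday date is Sep 5.
Sep 25 is 20 days after Sep 5; 20 mod 7 = 6, so Monday + 6 = Sunday.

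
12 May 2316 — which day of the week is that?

Friday

Doomsday rule: the anchor day for the 2300s is Wednesday. For year 16: 16÷12 = 1 r 4, and 4÷4 = 1, so 1+4+1 = 6.
Wednesday + 6 ≡ Tuesday — that's 2316's doomsday.
In May the doomsday date is May 9.
May 12 is 3 days after May 9; 3 mod 7 = 3, so Tuesday + 3 = Friday.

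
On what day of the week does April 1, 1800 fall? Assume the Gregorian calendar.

Doomsday rule: the anchor day for the 1800s is Friday. For year 00: 0÷12 = 0 r 0, and 0÷4 = 0, so 0+0+0 = 0.
Friday + 0 ≡ Friday — that's 1800's doomsday.
In April the doomsday date is Apr 4.
Apr 1 is 3 days before Apr 4; 3 mod 7 = 3, so Friday − 3 = Tuesday.

Tuesday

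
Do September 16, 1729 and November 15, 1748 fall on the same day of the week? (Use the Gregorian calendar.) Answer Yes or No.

Yes

From Sep 16, 1729 to Nov 15, 1748 is 7000 days.
7000 mod 7 = 0, so they are the same weekday.
(Sep 16, 1729 is a Friday; Nov 15, 1748 is a Friday.)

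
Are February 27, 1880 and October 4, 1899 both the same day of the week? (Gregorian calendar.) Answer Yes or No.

From Feb 27, 1880 to Oct 4, 1899 is 7159 days.
7159 mod 7 = 5, so they are different weekdays.
(Feb 27, 1880 is a Friday; Oct 4, 1899 is a Wednesday.)

No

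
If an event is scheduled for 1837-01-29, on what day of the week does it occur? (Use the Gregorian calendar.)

Doomsday rule: the anchor day for the 1800s is Friday. For year 37: 37÷12 = 3 r 1, and 1÷4 = 0, so 3+1+0 = 4.
Friday + 4 ≡ Tuesday — that's 1837's doomsday.
In January the doomsday date is Jan 3 (1837 is not a leap year).
Jan 29 is 26 days after Jan 3; 26 mod 7 = 5, so Tuesday + 5 = Sunday.

Sunday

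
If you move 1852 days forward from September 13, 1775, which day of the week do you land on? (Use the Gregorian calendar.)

Sunday

First find the weekday of Sep 13, 1775. Doomsday rule: the anchor day for the 1700s is Sunday. For year 75: 75÷12 = 6 r 3, and 3÷4 = 0, so 6+3+0 = 9.
Sunday + 9 ≡ Tuesday — that's 1775's doomsday.
In September the doomsday date is Sep 5.
Sep 13 is 8 days after Sep 5; 8 mod 7 = 1, so Tuesday + 1 = Wednesday.
1852 mod 7 = 4, so 1852 days after a Wednesday is Wednesday + 4 = Sunday.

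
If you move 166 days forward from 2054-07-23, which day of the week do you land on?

First find the weekday of Jul 23, 2054. Doomsday rule: the anchor day for the 2000s is Tuesday. For year 54: 54÷12 = 4 r 6, and 6÷4 = 1, so 4+6+1 = 11.
Tuesday + 11 ≡ Saturday — that's 2054's doomsday.
In July the doomsday date is Jul 11.
Jul 23 is 12 days after Jul 11; 12 mod 7 = 5, so Saturday + 5 = Thursday.
166 mod 7 = 5, so 166 days after a Thursday is Thursday + 5 = Tuesday.

Tuesday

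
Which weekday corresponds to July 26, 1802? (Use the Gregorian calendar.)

Monday

Doomsday rule: the anchor day for the 1800s is Friday. For year 02: 2÷12 = 0 r 2, and 2÷4 = 0, so 0+2+0 = 2.
Friday + 2 ≡ Sunday — that's 1802's doomsday.
In July the doomsday date is Jul 11.
Jul 26 is 15 days after Jul 11; 15 mod 7 = 1, so Sunday + 1 = Monday.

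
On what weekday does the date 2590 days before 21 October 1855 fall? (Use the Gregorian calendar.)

First find the weekday of Oct 21, 1855. Doomsday rule: the anchor day for the 1800s is Friday. For year 55: 55÷12 = 4 r 7, and 7÷4 = 1, so 4+7+1 = 12.
Friday + 12 ≡ Wednesday — that's 1855's doomsday.
In October the doomsday date is Oct 10.
Oct 21 is 11 days after Oct 10; 11 mod 7 = 4, so Wednesday + 4 = Sunday.
2590 mod 7 = 0, so 2590 days before a Sunday is Sunday − 0 = Sunday.

Sunday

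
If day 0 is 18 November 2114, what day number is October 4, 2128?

5069

Nov 18, 2114 → Nov 18, 2115: 365 days.
Nov 18, 2115 → Nov 18, 2116: 366 days (Feb 29, 2116 is in that span).
Nov 18, 2116 → Nov 18, 2117: 365 days.
Nov 18, 2117 → Nov 18, 2118: 365 days.
Nov 18, 2118 → Nov 18, 2119: 365 days.
Nov 18, 2119 → Nov 18, 2120: 366 days (Feb 29, 2120 is in that span).
Nov 18, 2120 → Nov 18, 2121: 365 days.
Nov 18, 2121 → Nov 18, 2122: 365 days.
Nov 18, 2122 → Nov 18, 2123: 365 days.
Nov 18, 2123 → Nov 18, 2124: 366 days (Feb 29, 2124 is in that span).
Nov 18, 2124 → Nov 18, 2125: 365 days.
Nov 18, 2125 → Nov 18, 2126: 365 days.
Nov 18, 2126 → Nov 18, 2127: 365 days.
Nov 18, 2127 → Dec 18, 2127: 30 days (November has 30).
Dec 18, 2127 → Jan 18, 2128: 31 days (December has 31).
Jan 18, 2128 → Feb 18, 2128: 31 days (January has 31).
Feb 18, 2128 → Mar 18, 2128: 29 days (February has 29).
Mar 18, 2128 → Apr 18, 2128: 31 days (March has 31).
Apr 18, 2128 → May 18, 2128: 30 days (April has 30).
May 18, 2128 → Jun 18, 2128: 31 days (May has 31).
Jun 18, 2128 → Jul 18, 2128: 30 days (June has 30).
Jul 18, 2128 → Aug 18, 2128: 31 days (July has 31).
Aug 18, 2128 → Sep 18, 2128: 31 days (August has 31).
Sep 18, 2128 → Oct 4, 2128: 16 days.
Total: 5069 days.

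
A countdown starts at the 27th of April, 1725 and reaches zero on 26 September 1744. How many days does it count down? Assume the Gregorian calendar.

7092

Apr 27, 1725 → Apr 27, 1726: 365 days.
Apr 27, 1726 → Apr 27, 1727: 365 days.
Apr 27, 1727 → Apr 27, 1728: 366 days (Feb 29, 1728 is in that span).
Apr 27, 1728 → Apr 27, 1729: 365 days.
Apr 27, 1729 → Apr 27, 1730: 365 days.
Apr 27, 1730 → Apr 27, 1731: 365 days.
Apr 27, 1731 → Apr 27, 1732: 366 days (Feb 29, 1732 is in that span).
Apr 27, 1732 → Apr 27, 1733: 365 days.
Apr 27, 1733 → Apr 27, 1734: 365 days.
Apr 27, 1734 → Apr 27, 1735: 365 days.
Apr 27, 1735 → Apr 27, 1736: 366 days (Feb 29, 1736 is in that span).
Apr 27, 1736 → Apr 27, 1737: 365 days.
Apr 27, 1737 → Apr 27, 1738: 365 days.
Apr 27, 1738 → Apr 27, 1739: 365 days.
Apr 27, 1739 → Apr 27, 1740: 366 days (Feb 29, 1740 is in that span).
Apr 27, 1740 → Apr 27, 1741: 365 days.
Apr 27, 1741 → Apr 27, 1742: 365 days.
Apr 27, 1742 → Apr 27, 1743: 365 days.
Apr 27, 1743 → Apr 27, 1744: 366 days (Feb 29, 1744 is in that span).
Apr 27, 1744 → May 27, 1744: 30 days (April has 30).
May 27, 1744 → Jun 27, 1744: 31 days (May has 31).
Jun 27, 1744 → Jul 27, 1744: 30 days (June has 30).
Jul 27, 1744 → Aug 27, 1744: 31 days (July has 31).
Aug 27, 1744 → Sep 26, 1744: 30 days.
Total: 7092 days.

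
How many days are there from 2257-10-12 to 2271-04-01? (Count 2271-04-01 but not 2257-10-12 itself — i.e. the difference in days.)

4919

Oct 12, 2257 → Oct 12, 2258: 365 days.
Oct 12, 2258 → Oct 12, 2259: 365 days.
Oct 12, 2259 → Oct 12, 2260: 366 days (Feb 29, 2260 is in that span).
Oct 12, 2260 → Oct 12, 2261: 365 days.
Oct 12, 2261 → Oct 12, 2262: 365 days.
Oct 12, 2262 → Oct 12, 2263: 365 days.
Oct 12, 2263 → Oct 12, 2264: 366 days (Feb 29, 2264 is in that span).
Oct 12, 2264 → Oct 12, 2265: 365 days.
Oct 12, 2265 → Oct 12, 2266: 365 days.
Oct 12, 2266 → Oct 12, 2267: 365 days.
Oct 12, 2267 → Oct 12, 2268: 366 days (Feb 29, 2268 is in that span).
Oct 12, 2268 → Oct 12, 2269: 365 days.
Oct 12, 2269 → Oct 12, 2270: 365 days.
Oct 12, 2270 → Nov 12, 2270: 31 days (October has 31).
Nov 12, 2270 → Dec 12, 2270: 30 days (November has 30).
Dec 12, 2270 → Jan 12, 2271: 31 days (December has 31).
Jan 12, 2271 → Feb 12, 2271: 31 days (January has 31).
Feb 12, 2271 → Mar 12, 2271: 28 days (February has 28).
Mar 12, 2271 → Apr 1, 2271: 20 days.
Total: 4919 days.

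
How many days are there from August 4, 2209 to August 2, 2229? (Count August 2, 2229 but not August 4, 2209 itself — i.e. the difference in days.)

Aug 4, 2209 → Aug 4, 2210: 365 days.
Aug 4, 2210 → Aug 4, 2211: 365 days.
Aug 4, 2211 → Aug 4, 2212: 366 days (Feb 29, 2212 is in that span).
Aug 4, 2212 → Aug 4, 2213: 365 days.
Aug 4, 2213 → Aug 4, 2214: 365 days.
Aug 4, 2214 → Aug 4, 2215: 365 days.
Aug 4, 2215 → Aug 4, 2216: 366 days (Feb 29, 2216 is in that span).
Aug 4, 2216 → Aug 4, 2217: 365 days.
Aug 4, 2217 → Aug 4, 2218: 365 days.
Aug 4, 2218 → Aug 4, 2219: 365 days.
Aug 4, 2219 → Aug 4, 2220: 366 days (Feb 29, 2220 is in that span).
Aug 4, 2220 → Aug 4, 2221: 365 days.
Aug 4, 2221 → Aug 4, 2222: 365 days.
Aug 4, 2222 → Aug 4, 2223: 365 days.
Aug 4, 2223 → Aug 4, 2224: 366 days (Feb 29, 2224 is in that span).
Aug 4, 2224 → Aug 4, 2225: 365 days.
Aug 4, 2225 → Aug 4, 2226: 365 days.
Aug 4, 2226 → Aug 4, 2227: 365 days.
Aug 4, 2227 → Aug 4, 2228: 366 days (Feb 29, 2228 is in that span).
Aug 4, 2228 → Sep 4, 2228: 31 days (August has 31).
Sep 4, 2228 → Oct 4, 2228: 30 days (September has 30).
Oct 4, 2228 → Nov 4, 2228: 31 days (October has 31).
Nov 4, 2228 → Dec 4, 2228: 30 days (November has 30).
Dec 4, 2228 → Jan 4, 2229: 31 days (December has 31).
Jan 4, 2229 → Feb 4, 2229: 31 days (January has 31).
Feb 4, 2229 → Mar 4, 2229: 28 days (February has 28).
Mar 4, 2229 → Apr 4, 2229: 31 days (March has 31).
Apr 4, 2229 → May 4, 2229: 30 days (April has 30).
May 4, 2229 → Jun 4, 2229: 31 days (May has 31).
Jun 4, 2229 → Jul 4, 2229: 30 days (June has 30).
Jul 4, 2229 → Aug 2, 2229: 29 days.
Total: 7303 days.

7303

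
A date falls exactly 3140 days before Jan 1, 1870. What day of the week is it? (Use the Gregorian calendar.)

Tuesday

Jan 1, 1870 is a Saturday.
3140 mod 7 = 4, so 3140 days before a Saturday is Saturday − 4 = Tuesday.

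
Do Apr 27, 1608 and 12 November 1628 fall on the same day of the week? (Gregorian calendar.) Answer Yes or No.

From Apr 27, 1608 to Nov 12, 1628 is 7504 days.
7504 mod 7 = 0, so they are the same weekday.
(Apr 27, 1608 is a Sunday; Nov 12, 1628 is a Sunday.)

Yes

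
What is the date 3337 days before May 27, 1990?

April 7, 1981

−365 (one year) → May 27, 1989 (2972 left).
−365 (one year) → May 27, 1988 (2607 left).
−366 (one year; includes Feb 29, 1988) → May 27, 1987 (2241 left).
−365 (one year) → May 27, 1986 (1876 left).
−365 (one year) → May 27, 1985 (1511 left).
−365 (one year) → May 27, 1984 (1146 left).
−366 (one year; includes Feb 29, 1984) → May 27, 1983 (780 left).
−365 (one year) → May 27, 1982 (415 left).
−365 (one year) → May 27, 1981 (50 left).
−27 → Apr 30, 1981 (end of Apr, 30 days; 23 left).
−23 → Apr 7, 1981.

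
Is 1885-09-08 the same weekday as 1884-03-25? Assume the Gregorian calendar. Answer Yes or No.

From Mar 25, 1884 to Sep 8, 1885 is 532 days.
532 mod 7 = 0, so they are the same weekday.
(Mar 25, 1884 is a Tuesday; Sep 8, 1885 is a Tuesday.)

Yes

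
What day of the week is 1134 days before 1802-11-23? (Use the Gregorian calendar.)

Tuesday

First find the weekday of Nov 23, 1802. Doomsday rule: the anchor day for the 1800s is Friday. For year 02: 2÷12 = 0 r 2, and 2÷4 = 0, so 0+2+0 = 2.
Friday + 2 ≡ Sunday — that's 1802's doomsday.
In November the doomsday date is Nov 7.
Nov 23 is 16 days after Nov 7; 16 mod 7 = 2, so Sunday + 2 = Tuesday.
1134 mod 7 = 0, so 1134 days before a Tuesday is Tuesday − 0 = Tuesday.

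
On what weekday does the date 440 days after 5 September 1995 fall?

Sep 5, 1995 is a Tuesday.
440 mod 7 = 6, so 440 days after a Tuesday is Tuesday + 6 = Monday.

Monday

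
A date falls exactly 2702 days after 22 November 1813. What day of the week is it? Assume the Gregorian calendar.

Monday

First find the weekday of Nov 22, 1813. Doomsday rule: the anchor day for the 1800s is Friday. For year 13: 13÷12 = 1 r 1, and 1÷4 = 0, so 1+1+0 = 2.
Friday + 2 ≡ Sunday — that's 1813's doomsday.
In November the doomsday date is Nov 7.
Nov 22 is 15 days after Nov 7; 15 mod 7 = 1, so Sunday + 1 = Monday.
2702 mod 7 = 0, so 2702 days after a Monday is Monday + 0 = Monday.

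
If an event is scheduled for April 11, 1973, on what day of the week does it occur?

Wednesday

Doomsday rule: the anchor day for the 1900s is Wednesday. For year 73: 73÷12 = 6 r 1, and 1÷4 = 0, so 6+1+0 = 7.
Wednesday + 7 ≡ Wednesday — that's 1973's doomsday.
In April the doomsday date is Apr 4.
Apr 11 is 7 days after Apr 4; 7 mod 7 = 0, so Wednesday + 0 = Wednesday.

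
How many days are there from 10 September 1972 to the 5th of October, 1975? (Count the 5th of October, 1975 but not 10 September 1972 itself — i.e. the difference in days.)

1120

Sep 10, 1972 → Sep 10, 1973: 365 days.
Sep 10, 1973 → Sep 10, 1974: 365 days.
Sep 10, 1974 → Oct 10, 1974: 30 days (September has 30).
Oct 10, 1974 → Nov 10, 1974: 31 days (October has 31).
Nov 10, 1974 → Dec 10, 1974: 30 days (November has 30).
Dec 10, 1974 → Jan 10, 1975: 31 days (December has 31).
Jan 10, 1975 → Feb 10, 1975: 31 days (January has 31).
Feb 10, 1975 → Mar 10, 1975: 28 days (February has 28).
Mar 10, 1975 → Apr 10, 1975: 31 days (March has 31).
Apr 10, 1975 → May 10, 1975: 30 days (April has 30).
May 10, 1975 → Jun 10, 1975: 31 days (May has 31).
Jun 10, 1975 → Jul 10, 1975: 30 days (June has 30).
Jul 10, 1975 → Aug 10, 1975: 31 days (July has 31).
Aug 10, 1975 → Sep 10, 1975: 31 days (August has 31).
Sep 10, 1975 → Oct 5, 1975: 25 days.
Total: 1120 days.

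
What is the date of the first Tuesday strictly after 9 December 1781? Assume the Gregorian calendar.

Dec 9, 1781 is a Sunday.
From Sunday to the next Tuesday is 2 days.
Dec 9, 1781 + 2 = Dec 11, 1781.

December 11, 1781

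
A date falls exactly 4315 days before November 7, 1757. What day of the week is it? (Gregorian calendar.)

First find the weekday of Nov 7, 1757. Doomsday rule: the anchor day for the 1700s is Sunday. For year 57: 57÷12 = 4 r 9, and 9÷4 = 2, so 4+9+2 = 15.
Sunday + 15 ≡ Monday — that's 1757's doomsday.
In November the doomsday date is Nov 7.
Nov 7 is the doomsday itself: Monday.
4315 mod 7 = 3, so 4315 days before a Monday is Monday − 3 = Friday.

Friday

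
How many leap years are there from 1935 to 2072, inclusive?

35

Multiples of 4 in [1935,2072]: 35.
Of those, multiples of 100: 1 (not leap unless ÷400).
Multiples of 400: 1.
Leap years = 35 − 1 + 1 = 35.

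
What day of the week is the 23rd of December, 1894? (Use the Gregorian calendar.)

Doomsday rule: the anchor day for the 1800s is Friday. For year 94: 94÷12 = 7 r 10, and 10÷4 = 2, so 7+10+2 = 19.
Friday + 19 ≡ Wednesday — that's 1894's doomsday.
In December the doomsday date is Dec 12.
Dec 23 is 11 days after Dec 12; 11 mod 7 = 4, so Wednesday + 4 = Sunday.

Sunday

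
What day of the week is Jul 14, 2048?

Doomsday rule: the anchor day for the 2000s is Tuesday. For year 48: 48÷12 = 4 r 0, and 0÷4 = 0, so 4+0+0 = 4.
Tuesday + 4 ≡ Saturday — that's 2048's doomsday.
In July the doomsday date is Jul 11.
Jul 14 is 3 days after Jul 11; 3 mod 7 = 3, so Saturday + 3 = Tuesday.

Tuesday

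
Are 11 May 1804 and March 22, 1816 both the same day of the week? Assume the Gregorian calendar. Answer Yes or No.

From May 11, 1804 to Mar 22, 1816 is 4333 days.
4333 mod 7 = 0, so they are the same weekday.
(May 11, 1804 is a Friday; Mar 22, 1816 is a Friday.)

Yes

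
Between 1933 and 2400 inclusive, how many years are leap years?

114

Multiples of 4 in [1933,2400]: 117.
Of those, multiples of 100: 5 (not leap unless ÷400).
Multiples of 400: 2.
Leap years = 117 − 5 + 2 = 114.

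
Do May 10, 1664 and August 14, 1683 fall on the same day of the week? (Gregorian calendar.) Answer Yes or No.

From May 10, 1664 to Aug 14, 1683 is 7035 days.
7035 mod 7 = 0, so they are the same weekday.
(May 10, 1664 is a Saturday; Aug 14, 1683 is a Saturday.)

Yes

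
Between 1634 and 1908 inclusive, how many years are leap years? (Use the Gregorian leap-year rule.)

Multiples of 4 in [1634,1908]: 69.
Of those, multiples of 100: 3 (not leap unless ÷400).
Multiples of 400: 0.
Leap years = 69 − 3 + 0 = 66.

66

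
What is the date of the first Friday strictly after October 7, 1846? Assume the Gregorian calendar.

October 9, 1846

Oct 7, 1846 is a Wednesday.
From Wednesday to the next Friday is 2 days.
Oct 7, 1846 + 2 = Oct 9, 1846.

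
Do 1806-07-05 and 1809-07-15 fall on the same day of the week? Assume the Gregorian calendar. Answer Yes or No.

Yes

From Jul 5, 1806 to Jul 15, 1809 is 1106 days.
1106 mod 7 = 0, so they are the same weekday.
(Jul 5, 1806 is a Saturday; Jul 15, 1809 is a Saturday.)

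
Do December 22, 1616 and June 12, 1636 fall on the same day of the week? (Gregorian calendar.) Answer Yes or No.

Yes

From Dec 22, 1616 to Jun 12, 1636 is 7112 days.
7112 mod 7 = 0, so they are the same weekday.
(Dec 22, 1616 is a Thursday; Jun 12, 1636 is a Thursday.)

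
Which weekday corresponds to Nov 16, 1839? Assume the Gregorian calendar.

Doomsday rule: the anchor day for the 1800s is Friday. For year 39: 39÷12 = 3 r 3, and 3÷4 = 0, so 3+3+0 = 6.
Friday + 6 ≡ Thursday — that's 1839's doomsday.
In November the doomsday date is Nov 7.
Nov 16 is 9 days after Nov 7; 9 mod 7 = 2, so Thursday + 2 = Saturday.

Saturday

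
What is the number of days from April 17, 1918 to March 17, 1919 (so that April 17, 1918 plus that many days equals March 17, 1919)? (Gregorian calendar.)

Apr 17, 1918 → May 17, 1918: 30 days (April has 30).
May 17, 1918 → Jun 17, 1918: 31 days (May has 31).
Jun 17, 1918 → Jul 17, 1918: 30 days (June has 30).
Jul 17, 1918 → Aug 17, 1918: 31 days (July has 31).
Aug 17, 1918 → Sep 17, 1918: 31 days (August has 31).
Sep 17, 1918 → Oct 17, 1918: 30 days (September has 30).
Oct 17, 1918 → Nov 17, 1918: 31 days (October has 31).
Nov 17, 1918 → Dec 17, 1918: 30 days (November has 30).
Dec 17, 1918 → Jan 17, 1919: 31 days (December has 31).
Jan 17, 1919 → Feb 17, 1919: 31 days (January has 31).
Feb 17, 1919 → Mar 17, 1919: 28 days.
Total: 334 days.

334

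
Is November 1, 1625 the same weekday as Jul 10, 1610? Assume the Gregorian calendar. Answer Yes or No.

From Jul 10, 1610 to Nov 1, 1625 is 5593 days.
5593 mod 7 = 0, so they are the same weekday.
(Jul 10, 1610 is a Saturday; Nov 1, 1625 is a Saturday.)

Yes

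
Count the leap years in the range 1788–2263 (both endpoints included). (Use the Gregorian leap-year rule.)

115

Multiples of 4 in [1788,2263]: 119.
Of those, multiples of 100: 5 (not leap unless ÷400).
Multiples of 400: 1.
Leap years = 119 − 5 + 1 = 115.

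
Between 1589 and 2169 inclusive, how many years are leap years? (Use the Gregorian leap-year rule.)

Multiples of 4 in [1589,2169]: 145.
Of those, multiples of 100: 6 (not leap unless ÷400).
Multiples of 400: 2.
Leap years = 145 − 6 + 2 = 141.

141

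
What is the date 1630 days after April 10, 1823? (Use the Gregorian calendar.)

+366 (one year; includes Feb 29, 1824) → Apr 10, 1824 (1264 left).
+365 (one year) → Apr 10, 1825 (899 left).
+365 (one year) → Apr 10, 1826 (534 left).
+365 (one year) → Apr 10, 1827 (169 left).
Apr has 30 days: +21 → May 1, 1827 (148 left).
May has 31 days: +31 → Jun 1, 1827 (117 left).
Jun has 30 days: +30 → Jul 1, 1827 (87 left).
Jul has 31 days: +31 → Aug 1, 1827 (56 left).
Aug has 31 days: +31 → Sep 1, 1827 (25 left).
+25 → Sep 26, 1827.

September 26, 1827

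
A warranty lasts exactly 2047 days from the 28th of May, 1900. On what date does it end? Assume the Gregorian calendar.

January 4, 1906

+365 (one year) → May 28, 1901 (1682 left).
+365 (one year) → May 28, 1902 (1317 left).
+365 (one year) → May 28, 1903 (952 left).
+366 (one year; includes Feb 29, 1904) → May 28, 1904 (586 left).
+365 (one year) → May 28, 1905 (221 left).
May has 31 days: +4 → Jun 1, 1905 (217 left).
Jun has 30 days: +30 → Jul 1, 1905 (187 left).
Jul has 31 days: +31 → Aug 1, 1905 (156 left).
Aug has 31 days: +31 → Sep 1, 1905 (125 left).
Sep has 30 days: +30 → Oct 1, 1905 (95 left).
Oct has 31 days: +31 → Nov 1, 1905 (64 left).
Nov has 30 days: +30 → Dec 1, 1905 (34 left).
Dec has 31 days: +31 → Jan 1, 1906 (3 left).
+3 → Jan 4, 1906.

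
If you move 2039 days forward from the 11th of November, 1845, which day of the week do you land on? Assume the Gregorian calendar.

Thursday

First find the weekday of Nov 11, 1845. Doomsday rule: the anchor day for the 1800s is Friday. For year 45: 45÷12 = 3 r 9, and 9÷4 = 2, so 3+9+2 = 14.
Friday + 14 ≡ Friday — that's 1845's doomsday.
In November the doomsday date is Nov 7.
Nov 11 is 4 days after Nov 7; 4 mod 7 = 4, so Friday + 4 = Tuesday.
2039 mod 7 = 2, so 2039 days after a Tuesday is Tuesday + 2 = Thursday.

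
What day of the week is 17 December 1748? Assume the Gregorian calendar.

Tuesday

Doomsday rule: the anchor day for the 1700s is Sunday. For year 48: 48÷12 = 4 r 0, and 0÷4 = 0, so 4+0+0 = 4.
Sunday + 4 ≡ Thursday — that's 1748's doomsday.
In December the doomsday date is Dec 12.
Dec 17 is 5 days after Dec 12; 5 mod 7 = 5, so Thursday + 5 = Tuesday.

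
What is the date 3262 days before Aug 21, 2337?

−365 (one year) → Aug 21, 2336 (2897 left).
−366 (one year; includes Feb 29, 2336) → Aug 21, 2335 (2531 left).
−365 (one year) → Aug 21, 2334 (2166 left).
−365 (one year) → Aug 21, 2333 (1801 left).
−365 (one year) → Aug 21, 2332 (1436 left).
−366 (one year; includes Feb 29, 2332) → Aug 21, 2331 (1070 left).
−365 (one year) → Aug 21, 2330 (705 left).
−365 (one year) → Aug 21, 2329 (340 left).
−21 → Jul 31, 2329 (end of Jul, 31 days; 319 left).
−31 → Jun 30, 2329 (end of Jun, 30 days; 288 left).
−30 → May 31, 2329 (end of May, 31 days; 258 left).
−31 → Apr 30, 2329 (end of Apr, 30 days; 227 left).
−30 → Mar 31, 2329 (end of Mar, 31 days; 197 left).
−31 → Feb 28, 2329 (end of Feb, 28 days; 166 left).
−28 → Jan 31, 2329 (end of Jan, 31 days; 138 left).
−31 → Dec 31, 2328 (end of Dec, 31 days; 107 left).
−31 → Nov 30, 2328 (end of Nov, 30 days; 76 left).
−30 → Oct 31, 2328 (end of Oct, 31 days; 46 left).
−31 → Sep 30, 2328 (end of Sep, 30 days; 15 left).
−15 → Sep 15, 2328.

September 15, 2328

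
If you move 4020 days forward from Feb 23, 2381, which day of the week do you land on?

First find the weekday of Feb 23, 2381. Doomsday rule: the anchor day for the 2300s is Wednesday. For year 81: 81÷12 = 6 r 9, and 9÷4 = 2, so 6+9+2 = 17.
Wednesday + 17 ≡ Saturday — that's 2381's doomsday.
In February the doomsday date is Feb 28 (2381 is not a leap year).
Feb 23 is 5 days before Feb 28; 5 mod 7 = 5, so Saturday − 5 = Monday.
4020 mod 7 = 2, so 4020 days after a Monday is Monday + 2 = Wednesday.

Wednesday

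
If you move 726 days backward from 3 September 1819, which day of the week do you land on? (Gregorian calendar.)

Sunday

First find the weekday of Sep 3, 1819. Doomsday rule: the anchor day for the 1800s is Friday. For year 19: 19÷12 = 1 r 7, and 7÷4 = 1, so 1+7+1 = 9.
Friday + 9 ≡ Sunday — that's 1819's doomsday.
In September the doomsday date is Sep 5.
Sep 3 is 2 days before Sep 5; 2 mod 7 = 2, so Sunday − 2 = Friday.
726 mod 7 = 5, so 726 days before a Friday is Friday − 5 = Sunday.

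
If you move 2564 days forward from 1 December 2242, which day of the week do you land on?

First find the weekday of Dec 1, 2242. Doomsday rule: the anchor day for the 2200s is Friday. For year 42: 42÷12 = 3 r 6, and 6÷4 = 1, so 3+6+1 = 10.
Friday + 10 ≡ Monday — that's 2242's doomsday.
In December the doomsday date is Dec 12.
Dec 1 is 11 days before Dec 12; 11 mod 7 = 4, so Monday − 4 = Thursday.
2564 mod 7 = 2, so 2564 days after a Thursday is Thursday + 2 = Saturday.

Saturday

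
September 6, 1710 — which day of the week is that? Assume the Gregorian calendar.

Saturday

Doomsday rule: the anchor day for the 1700s is Sunday. For year 10: 10÷12 = 0 r 10, and 10÷4 = 2, so 0+10+2 = 12.
Sunday + 12 ≡ Friday — that's 1710's doomsday.
In September the doomsday date is Sep 5.
Sep 6 is 1 day after Sep 5; 1 mod 7 = 1, so Friday + 1 = Saturday.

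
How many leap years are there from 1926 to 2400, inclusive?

Multiples of 4 in [1926,2400]: 119.
Of those, multiples of 100: 5 (not leap unless ÷400).
Multiples of 400: 2.
Leap years = 119 − 5 + 2 = 116.

116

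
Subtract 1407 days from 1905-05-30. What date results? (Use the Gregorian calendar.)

July 23, 1901

−365 (one year) → May 30, 1904 (1042 left).
−366 (one year; includes Feb 29, 1904) → May 30, 1903 (676 left).
−365 (one year) → May 30, 1902 (311 left).
−30 → Apr 30, 1902 (end of Apr, 30 days; 281 left).
−30 → Mar 31, 1902 (end of Mar, 31 days; 251 left).
−31 → Feb 28, 1902 (end of Feb, 28 days; 220 left).
−28 → Jan 31, 1902 (end of Jan, 31 days; 192 left).
−31 → Dec 31, 1901 (end of Dec, 31 days; 161 left).
−31 → Nov 30, 1901 (end of Nov, 30 days; 130 left).
−30 → Oct 31, 1901 (end of Oct, 31 days; 100 left).
−31 → Sep 30, 1901 (end of Sep, 30 days; 69 left).
−30 → Aug 31, 1901 (end of Aug, 31 days; 39 left).
−31 → Jul 31, 1901 (end of Jul, 31 days; 8 left).
−8 → Jul 23, 1901.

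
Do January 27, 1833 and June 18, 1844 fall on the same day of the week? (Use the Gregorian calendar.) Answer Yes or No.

No

From Jan 27, 1833 to Jun 18, 1844 is 4160 days.
4160 mod 7 = 2, so they are different weekdays.
(Jan 27, 1833 is a Sunday; Jun 18, 1844 is a Tuesday.)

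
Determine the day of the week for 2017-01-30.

Doomsday rule: the anchor day for the 2000s is Tuesday. For year 17: 17÷12 = 1 r 5, and 5÷4 = 1, so 1+5+1 = 7.
Tuesday + 7 ≡ Tuesday — that's 2017's doomsday.
In January the doomsday date is Jan 3 (2017 is not a leap year).
Jan 30 is 27 days after Jan 3; 27 mod 7 = 6, so Tuesday + 6 = Monday.

Monday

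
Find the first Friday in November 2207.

November 6, 2207

November 1, 2207 is a Sunday.
The first Friday is therefore November 6 (5 days later).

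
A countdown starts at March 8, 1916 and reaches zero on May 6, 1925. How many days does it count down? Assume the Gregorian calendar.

Mar 8, 1916 → Mar 8, 1917: 365 days.
Mar 8, 1917 → Mar 8, 1918: 365 days.
Mar 8, 1918 → Mar 8, 1919: 365 days.
Mar 8, 1919 → Mar 8, 1920: 366 days (Feb 29, 1920 is in that span).
Mar 8, 1920 → Mar 8, 1921: 365 days.
Mar 8, 1921 → Mar 8, 1922: 365 days.
Mar 8, 1922 → Mar 8, 1923: 365 days.
Mar 8, 1923 → Mar 8, 1924: 366 days (Feb 29, 1924 is in that span).
Mar 8, 1924 → Mar 8, 1925: 365 days.
Mar 8, 1925 → Apr 8, 1925: 31 days (March has 31).
Apr 8, 1925 → May 6, 1925: 28 days.
Total: 3346 days.

3346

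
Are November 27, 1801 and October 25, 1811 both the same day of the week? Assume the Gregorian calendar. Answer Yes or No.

Yes

From Nov 27, 1801 to Oct 25, 1811 is 3619 days.
3619 mod 7 = 0, so they are the same weekday.
(Nov 27, 1801 is a Friday; Oct 25, 1811 is a Friday.)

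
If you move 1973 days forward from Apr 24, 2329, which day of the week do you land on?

Apr 24, 2329 is a Wednesday.
1973 mod 7 = 6, so 1973 days after a Wednesday is Wednesday + 6 = Tuesday.

Tuesday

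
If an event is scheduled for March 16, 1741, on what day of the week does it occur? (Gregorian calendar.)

Doomsday rule: the anchor day for the 1700s is Sunday. For year 41: 41÷12 = 3 r 5, and 5÷4 = 1, so 3+5+1 = 9.
Sunday + 9 ≡ Tuesday — that's 1741's doomsday.
In March the doomsday date is Mar 14.
Mar 16 is 2 days after Mar 14; 2 mod 7 = 2, so Tuesday + 2 = Thursday.

Thursday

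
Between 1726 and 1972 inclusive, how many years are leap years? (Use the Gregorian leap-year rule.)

60

Multiples of 4 in [1726,1972]: 62.
Of those, multiples of 100: 2 (not leap unless ÷400).
Multiples of 400: 0.
Leap years = 62 − 2 + 0 = 60.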